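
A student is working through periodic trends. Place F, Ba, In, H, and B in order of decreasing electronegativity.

H is in period 1, group 1; B is in period 2, group 13; F is in period 2, group 17; In is in period 5, group 13; Ba is in period 6, group 2.
Atoms toward the upper right of the periodic table pull bonding electrons most strongly.
Here both period and group differ, so the two effects have to be weighed against each other.
In > Ba: both effects reinforce here, so In is clearly the higher of the two.
B > In: they share group 13; the group trend gives B the larger value.
H > B: the two effects oppose for this pair; the down-group effect wins (2.20 vs 2.04).
F > H: the two effects oppose for this pair; the across-period effect wins (3.98 vs 2.20).
Tabulated electronegativity (Pauling): H 2.20, B 2.04, F 3.98, In 1.78, Ba 0.89.
So from highest to lowest: F > H > B > In > Ba.

F > H > B > In > Ba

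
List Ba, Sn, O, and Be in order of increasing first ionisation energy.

Ba < Sn < Be < O

IE₁ increases left→right with effective nuclear charge and decreases top→bottom as the valence shell moves farther out.
Here both period and group differ, so the two effects have to be weighed against each other.
Sn > Ba: relative to Ba, both the across-period and down-group shifts push Sn's first ionization energy up.
Be > Sn: period and group pull opposite ways; the down-group shift dominates (900 vs 709 kJ/mol).
O > Be: both are in period 2; the period trend gives O the larger value.
For reference (kJ/mol): Be 900, O 1314, Sn 709, Ba 503.
So from lowest to highest: Ba < Sn < Be < O.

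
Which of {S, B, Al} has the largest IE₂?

B

The second ionization energy removes an electron from the +1 ion. For each element: S⁺ still has 5 valence electrons; B⁺ still has 2 valence electrons; Al⁺ still has 2 valence electrons.
All are still removing valence electrons, so compare the +1 ions as you would atoms: IE_2 generally rises across a period (higher Z_eff) and falls down a group (larger shell), subject to the usual subshell exceptions.
Valence configurations: S⁺ [Ne]3s²3p³, B⁺ [He]2s², Al⁺ [Ne]3s².
The numbers (kJ/mol): S 2252, B 2427, Al 1817.
So the second ionization energies run Al < S < B.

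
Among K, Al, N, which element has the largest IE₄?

Consider each +3 ion: K³⁺ is already 2 electrons into the core; Al³⁺ is the bare [Ne] core; N³⁺ still has 2 valence electrons.
Usually core removal costs more than valence removal, but here the competition is close: a tightly held n=2 valence electron can cost more to remove than an n=3 core electron, so the actual values have to decide it.
Approximate IE_4 values (kJ/mol): K 5877, Al 11577, N 7475.
Overall IE_4 order: K < N < Al.

Al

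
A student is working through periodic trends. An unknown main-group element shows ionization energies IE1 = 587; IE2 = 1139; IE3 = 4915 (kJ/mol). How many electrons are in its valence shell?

2

Look for the largest jump between consecutive ionization energies: IE3/IE2 ≈ 4.3, far larger than any earlier ratio.
That jump marks the point where a core electron is being removed. So the atom has 2 valence electrons.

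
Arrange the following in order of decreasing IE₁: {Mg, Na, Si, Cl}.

Cl, Si, Mg, Na

Na is in period 3, group 1; Mg is in period 3, group 2; Si is in period 3, group 14; Cl is in period 3, group 17.
Removing the outermost electron gets harder across a period and easier down a group.
All lie in period 3, so first ionization energy increases left to right.
So from highest to lowest: Cl > Si > Mg > Na.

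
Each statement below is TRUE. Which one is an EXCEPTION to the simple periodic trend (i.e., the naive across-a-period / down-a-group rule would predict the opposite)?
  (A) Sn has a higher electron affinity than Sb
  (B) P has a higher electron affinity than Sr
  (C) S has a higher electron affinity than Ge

(A)

The general trend: electron affinity increases across a period and decreases down a group.
(A) Sn (period 5, group 14) vs Sb (period 5, group 15): the stated order contradicts the simple trend.
(B) P (period 3, group 15) vs Sr (period 5, group 2): the stated order agrees with the simple trend.
(C) S (period 3, group 16) vs Ge (period 4, group 14): the stated order agrees with the simple trend.
The exception is (A): adding an electron to Sb's half-filled 5p³ is unfavourable, so Sn has the more exothermic EA.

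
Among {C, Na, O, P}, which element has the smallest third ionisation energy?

Consider each +2 ion: C²⁺ still has 2 valence electrons; Na²⁺ is already 1 electron into the core; O²⁺ still has 4 valence electrons; P²⁺ still has 3 valence electrons.
Core electrons are held far more tightly than valence electrons, so Na tops the IE_3 order.
Valence configurations: C²⁺ [He]2s², O²⁺ [He]2s²2p², P²⁺ [Ne]3s²3p¹.
The numbers (kJ/mol): C 4620, Na 6910, O 5300, P 2914.
Overall IE_3 order: P < C < O < Na.

P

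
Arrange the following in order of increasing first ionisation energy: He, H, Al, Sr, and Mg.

Sr, Al, Mg, H, He

H is in period 1, group 1; He is in period 1, group 18; Mg is in period 3, group 2; Al is in period 3, group 13; Sr is in period 5, group 2.
First ionization energy rises across a period (greater Z_eff holds electrons more tightly) and falls down a group (valence electrons are farther from the nucleus).
These span different periods and groups, so the two trends combine.
Al > Sr: relative to Sr, both the across-period and down-group shifts push Al's first ionization energy up.
Mg > Al: this pair runs against the simple trend — see the exception note.
H > Mg: the two effects oppose for this pair; the down-group effect wins (1312 vs 738 kJ/mol).
He > H: He lies to the right of H in period 1, so the across-period effect alone puts He higher.
Note the exception: Mg has a higher first ionization energy than Al, contrary to the simple trend — Al's single 3p electron is easier to remove than one from Mg's filled 3s².
Approximate values (kJ/mol): H 1312, He 2372, Mg 738, Al 578, Sr 550.
So from lowest to highest: Sr < Al < Mg < H < He.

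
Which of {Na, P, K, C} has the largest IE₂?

After 1 electron has been removed, what remains? Na⁺ is the bare [Ne] core; P⁺ still has 4 valence electrons; K⁺ is the bare [Ar] core; C⁺ still has 3 valence electrons.
Core electrons are held far more tightly than valence electrons, so K and Na top the IE_2 order.
Valence configurations: P⁺ [Ne]3s²3p², C⁺ [He]2s²2p¹.
Tabulated IE_2 (kJ/mol): Na 4562, P 1907, K 3052, C 2353.
Putting it together, IE_2: P < C < K < Na.

Na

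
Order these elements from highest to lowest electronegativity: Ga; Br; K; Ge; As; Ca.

Br, As, Ge, Ga, Ca, K

K is in period 4, group 1; Ca is in period 4, group 2; Ga is in period 4, group 13; Ge is in period 4, group 14; As is in period 4, group 15; Br is in period 4, group 17.
Smaller atoms with higher effective nuclear charge are more electronegative.
All lie in period 4, so electronegativity increases left to right.
So from highest to lowest: Br > As > Ge > Ga > Ca > K.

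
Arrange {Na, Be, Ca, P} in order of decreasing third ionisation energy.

After 2 electrons have been removed, what remains? Na²⁺ is already 1 electron into the core; Be²⁺ is the bare [He] core; Ca²⁺ is the bare [Ar] core; P²⁺ still has 3 valence electrons.
Breaking into a closed-shell core is much more expensive than removing a leftover valence electron — Ca, Na and Be have the largest IE_3 here.
Approximate IE_3 values (kJ/mol): Na 6910, Be 14849, Ca 4912, P 2914.
Overall IE_3 order: P < Ca < Na < Be.

Be > Na > Ca > P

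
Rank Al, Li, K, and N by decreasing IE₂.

The second ionization energy removes an electron from the +1 ion. For each element: Al⁺ still has 2 valence electrons; Li⁺ is the bare [He] core; K⁺ is the bare [Ar] core; N⁺ still has 4 valence electrons.
Core electrons are held far more tightly than valence electrons, so K and Li top the IE_2 order.
Valence configurations: Al⁺ [Ne]3s², N⁺ [He]2s²2p².
The numbers (kJ/mol): Al 1817, Li 7298, K 3052, N 2856.
Hence IE_2: Al < N < K < Li.

Li > K > N > Al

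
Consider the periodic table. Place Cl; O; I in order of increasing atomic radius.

O < Cl < I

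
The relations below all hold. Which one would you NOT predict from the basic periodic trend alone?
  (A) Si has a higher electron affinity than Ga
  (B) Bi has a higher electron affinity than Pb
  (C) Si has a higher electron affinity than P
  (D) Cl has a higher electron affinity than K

(C)

The general trend: electron affinity increases across a period and decreases down a group.
(A) Si (period 3, group 14) vs Ga (period 4, group 13): the stated order agrees with the simple trend.
(B) Bi (period 6, group 15) vs Pb (period 6, group 14): the stated order agrees with the simple trend.
(C) Si (period 3, group 14) vs P (period 3, group 15): the stated order contradicts the simple trend.
(D) Cl (period 3, group 17) vs K (period 4, group 1): the stated order agrees with the simple trend.
The exception is (C): adding an electron to P's half-filled 3p³ is unfavourable, so Si (3p²) has the more exothermic EA.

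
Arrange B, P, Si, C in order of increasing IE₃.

P, Si, B, C

The third ionization energy removes an electron from the +2 ion. For each element: B²⁺ still has 1 valence electron; P²⁺ still has 3 valence electrons; Si²⁺ still has 2 valence electrons; C²⁺ still has 2 valence electrons.
All are still removing valence electrons, so compare the +2 ions as you would atoms: IE_3 generally rises across a period (higher Z_eff) and falls down a group (larger shell), subject to the usual subshell exceptions.
Valence configurations: B²⁺ [He]2s¹, P²⁺ [Ne]3s²3p¹, Si²⁺ [Ne]3s², C²⁺ [He]2s².
P²⁺ loses a lone 3p electron whereas Si²⁺ must break into a filled 3s² pair, so IE_3(Si) > IE_3(P) even though P has the higher nuclear charge.
Approximate IE_3 values (kJ/mol): B 3660, P 2914, Si 3232, C 4620.
So the third ionization energies run P < Si < B < C.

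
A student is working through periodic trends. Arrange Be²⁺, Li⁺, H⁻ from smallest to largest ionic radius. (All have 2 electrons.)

Be²⁺, Li⁺, H⁻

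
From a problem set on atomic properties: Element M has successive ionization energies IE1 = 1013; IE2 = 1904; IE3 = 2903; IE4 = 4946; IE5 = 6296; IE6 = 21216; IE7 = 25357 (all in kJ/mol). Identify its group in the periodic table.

Group 15

Look for the largest jump between consecutive ionization energies: IE6/IE5 ≈ 3.4, far larger than any earlier ratio.
That jump marks the point where a core electron is being removed. So the atom has 5 valence electrons.
A main-group element with 5 valence electrons is in group 15.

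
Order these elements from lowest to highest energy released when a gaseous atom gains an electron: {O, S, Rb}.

O is in period 2, group 16; S is in period 3, group 16; Rb is in period 5, group 1.
Adding an electron releases more energy for atoms nearer the top right (short of the noble gases).
Neither a single period nor a single group — weigh both effects.
O > Rb: both effects reinforce here, so O is clearly the higher of the two.
S > O: this pair runs against the simple trend — see the exception note.
Note the exception: S has a higher electron affinity than O, contrary to the simple trend — the compact 2p subshell of O repels the added electron more than S's larger 3p does.
Tabulated electron affinity (kJ/mol): O 141, S 200, Rb 47.
So from lowest to highest: Rb < O < S.

Rb < O < S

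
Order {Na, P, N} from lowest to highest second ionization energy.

P, N, Na

IE_2 is the cost of taking one more electron from the +1 cation: Na⁺ is the bare [Ne] core; P⁺ still has 4 valence electrons; N⁺ still has 4 valence electrons.
Core electrons are held far more tightly than valence electrons, so Na tops the IE_2 order.
Valence configurations: P⁺ [Ne]3s²3p², N⁺ [He]2s²2p².
Approximate IE_2 values (kJ/mol): Na 4562, P 1907, N 2856.
Hence IE_2: P < N < Na.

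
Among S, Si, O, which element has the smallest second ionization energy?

Si

After 1 electron has been removed, what remains? S⁺ still has 5 valence electrons; Si⁺ still has 3 valence electrons; O⁺ still has 5 valence electrons.
All are still removing valence electrons, so compare the +1 ions as you would atoms: IE_2 generally rises across a period (higher Z_eff) and falls down a group (larger shell), subject to the usual subshell exceptions.
Valence configurations: S⁺ [Ne]3s²3p³, Si⁺ [Ne]3s²3p¹, O⁺ [He]2s²2p³.
Approximate IE_2 values (kJ/mol): S 2252, Si 1577, O 3388.
Hence IE_2: Si < S < O.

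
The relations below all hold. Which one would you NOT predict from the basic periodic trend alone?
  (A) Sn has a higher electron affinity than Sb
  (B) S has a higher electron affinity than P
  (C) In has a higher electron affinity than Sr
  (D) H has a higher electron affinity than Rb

The general trend: electron affinity increases across a period and decreases down a group.
(A) Sn (period 5, group 14) vs Sb (period 5, group 15): the stated order contradicts the simple trend.
(B) S (period 3, group 16) vs P (period 3, group 15): the stated order agrees with the simple trend.
(C) In (period 5, group 13) vs Sr (period 5, group 2): the stated order agrees with the simple trend.
(D) H (period 1, group 1) vs Rb (period 5, group 1): the stated order agrees with the simple trend.
The exception is (A): adding an electron to Sb's half-filled 5p³ is unfavourable, so Sn has the more exothermic EA.

(A)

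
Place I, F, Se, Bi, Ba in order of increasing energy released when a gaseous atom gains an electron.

Ba, Bi, Se, I, F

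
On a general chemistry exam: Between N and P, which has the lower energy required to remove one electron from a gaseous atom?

N is in period 2, group 15; P is in period 3, group 15.
IE₁ increases left→right with effective nuclear charge and decreases top→bottom as the valence shell moves farther out.
All are in group 15, so first ionization energy increases up the group.
So P has the lower energy required to remove one electron from a gaseous atom (P < N).

P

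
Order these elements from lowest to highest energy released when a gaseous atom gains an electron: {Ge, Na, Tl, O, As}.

O is in period 2, group 16; Na is in period 3, group 1; Ge is in period 4, group 14; As is in period 4, group 15; Tl is in period 6, group 13.
Adding an electron releases more energy for atoms nearer the top right (short of the noble gases).
These span different periods and groups, so the two trends combine.
Na > Tl: period and group pull opposite ways; the down-group shift dominates (53 vs 19 kJ/mol).
As > Na: the two effects oppose for this pair; the across-period effect wins (78 vs 53 kJ/mol).
Ge > As: this pair runs against the simple trend — see the exception note.
O > Ge: both effects reinforce here, so O is clearly the higher of the two.
Note the exception: Ge has a higher electron affinity than As, contrary to the simple trend — adding an electron to As's half-filled 4p³ is unfavourable, so Ge (4p²) has the more exothermic EA.
For reference (kJ/mol): O 141, Na 53, Ge 119, As 78, Tl 19.
So from lowest to highest: Tl < Na < As < Ge < O.

Tl < Na < As < Ge < O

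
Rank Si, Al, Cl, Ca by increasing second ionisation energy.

Ca < Si < Al < Cl

IE_2 is the cost of taking one more electron from the +1 cation: Si⁺ still has 3 valence electrons; Al⁺ still has 2 valence electrons; Cl⁺ still has 6 valence electrons; Ca⁺ still has 1 valence electron.
All are still removing valence electrons, so compare the +1 ions as you would atoms: IE_2 generally rises across a period (higher Z_eff) and falls down a group (larger shell), subject to the usual subshell exceptions.
Valence configurations: Si⁺ [Ne]3s²3p¹, Al⁺ [Ne]3s², Cl⁺ [Ne]3s²3p⁴, Ca⁺ [Ar]4s¹.
Si⁺ loses a lone 3p electron whereas Al⁺ must break into a filled 3s² pair, so IE_2(Al) > IE_2(Si) even though Si has the higher nuclear charge.
The numbers (kJ/mol): Si 1577, Al 1817, Cl 2298, Ca 1145.
Hence IE_2: Ca < Si < Al < Cl.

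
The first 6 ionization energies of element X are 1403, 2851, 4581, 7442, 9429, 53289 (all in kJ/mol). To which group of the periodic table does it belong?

Look for the largest jump between consecutive ionization energies: IE6/IE5 ≈ 5.7, far larger than any earlier ratio.
That jump marks the point where a core electron is being removed. So the atom has 5 valence electrons.
A main-group element with 5 valence electrons is in group 15.

Group 15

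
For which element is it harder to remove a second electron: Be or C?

C

After 1 electron has been removed, what remains? Be⁺ still has 1 valence electron; C⁺ still has 3 valence electrons.
All are still removing valence electrons, so compare the +1 ions as you would atoms: IE_2 generally rises across a period (higher Z_eff) and falls down a group (larger shell), subject to the usual subshell exceptions.
Valence configurations: Be⁺ [He]2s¹, C⁺ [He]2s²2p¹.
Tabulated IE_2 (kJ/mol): Be 1757, C 2353.
Putting it together, IE_2: Be < C.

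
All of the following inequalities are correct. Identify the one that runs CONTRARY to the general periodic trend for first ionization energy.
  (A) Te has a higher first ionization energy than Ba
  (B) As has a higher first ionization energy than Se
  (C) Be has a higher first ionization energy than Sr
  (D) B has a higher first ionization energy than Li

(B)

The general trend: first ionization energy increases across a period and decreases down a group.
(A) Te (period 5, group 16) vs Ba (period 6, group 2): the stated order agrees with the simple trend.
(B) As (period 4, group 15) vs Se (period 4, group 16): the stated order contradicts the simple trend.
(C) Be (period 2, group 2) vs Sr (period 5, group 2): the stated order agrees with the simple trend.
(D) B (period 2, group 13) vs Li (period 2, group 1): the stated order agrees with the simple trend.
The exception is (B): Se (4p⁴) ionizes more easily than half-filled As (4p³).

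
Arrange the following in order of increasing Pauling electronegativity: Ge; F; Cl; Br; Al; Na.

Na < Al < Ge < Br < Cl < F

F is in period 2, group 17; Na is in period 3, group 1; Al is in period 3, group 13; Cl is in period 3, group 17; Ge is in period 4, group 14; Br is in period 4, group 17.
Electronegativity increases across a period and decreases down a group, tracking effective nuclear charge and atomic size.
Neither a single period nor a single group — weigh both effects.
Al > Na: Al lies to the right of Na in period 3, so the across-period effect alone puts Al higher.
Ge > Al: period and group pull opposite ways; the across-period shift dominates (2.01 vs 1.61).
Br > Ge: Br lies to the right of Ge in period 4, so the across-period effect alone puts Br higher.
Cl > Br: they share group 17; the group trend gives Cl the larger value.
F > Cl: they share group 17; the group trend gives F the larger value.
Approximate values (Pauling): F 3.98, Na 0.93, Al 1.61, Cl 3.16, Ge 2.01, Br 2.96.
So from lowest to highest: Na < Al < Ge < Br < Cl < F.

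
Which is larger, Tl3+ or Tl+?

Both ions have Z = 81 protons, but Tl3+ has lost more electrons, so its remaining electrons feel a larger effective nuclear charge per electron and are pulled in more tightly.
Higher positive charge → smaller ion, so Tl+ > Tl3+.

Tl+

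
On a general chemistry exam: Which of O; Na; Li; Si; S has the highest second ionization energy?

Li

After 1 electron has been removed, what remains? O⁺ still has 5 valence electrons; Na⁺ is the bare [Ne] core; Li⁺ is the bare [He] core; Si⁺ still has 3 valence electrons; S⁺ still has 5 valence electrons.
Pulling an electron out of a noble-gas core costs far more than removing a remaining valence electron, so Na and Li sit at the high end of IE_2.
Valence configurations: O⁺ [He]2s²2p³, Si⁺ [Ne]3s²3p¹, S⁺ [Ne]3s²3p³.
The numbers (kJ/mol): O 3388, Na 4562, Li 7298, Si 1577, S 2252.
Overall IE_2 order: Si < S < O < Na < Li.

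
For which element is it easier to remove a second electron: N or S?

Consider each +1 ion: N⁺ still has 4 valence electrons; S⁺ still has 5 valence electrons.
All are still removing valence electrons, so compare the +1 ions as you would atoms: IE_2 generally rises across a period (higher Z_eff) and falls down a group (larger shell), subject to the usual subshell exceptions.
Valence configurations: N⁺ [He]2s²2p², S⁺ [Ne]3s²3p³.
Tabulated IE_2 (kJ/mol): N 2856, S 2252.
Overall IE_2 order: S < N.

S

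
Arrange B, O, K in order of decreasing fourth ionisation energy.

IE_4 is the cost of taking one more electron from the +3 cation: B³⁺ is the bare [He] core; O³⁺ still has 3 valence electrons; K³⁺ is already 2 electrons into the core.
Usually core removal costs more than valence removal, but here the competition is close: a tightly held n=2 valence electron can cost more to remove than an n=3 core electron, so the actual values have to decide it.
The numbers (kJ/mol): B 25026, O 7469, K 5877.
Putting it together, IE_4: K < O < B.

B > O > K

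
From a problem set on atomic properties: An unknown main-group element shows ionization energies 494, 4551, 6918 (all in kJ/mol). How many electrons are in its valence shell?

Look for the largest jump between consecutive ionization energies: IE2/IE1 ≈ 9.2, far larger than any earlier ratio.
That jump marks the point where a core electron is being removed. So the atom has 1 valence electron.

1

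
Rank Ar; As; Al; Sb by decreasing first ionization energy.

Al is in period 3, group 13; Ar is in period 3, group 18; As is in period 4, group 15; Sb is in period 5, group 15.
First ionization energy rises across a period (greater Z_eff holds electrons more tightly) and falls down a group (valence electrons are farther from the nucleus).
Neither a single period nor a single group — weigh both effects.
Sb > Al: period and group pull opposite ways; the across-period shift dominates (831 vs 578 kJ/mol).
As > Sb: they share group 15; the group trend gives As the larger value.
Ar > As: relative to As, both the across-period and down-group shifts push Ar's first ionization energy up.
Approximate values (kJ/mol): Al 578, Ar 1521, As 947, Sb 831.
So from highest to lowest: Ar > As > Sb > Al.

Ar > As > Sb > Al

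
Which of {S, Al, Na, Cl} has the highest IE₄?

After 3 electrons have been removed, what remains? S³⁺ still has 3 valence electrons; Al³⁺ is the bare [Ne] core; Na³⁺ is already 2 electrons into the core; Cl³⁺ still has 4 valence electrons.
Core electrons are held far more tightly than valence electrons, so Na and Al top the IE_4 order.
Valence configurations: S³⁺ [Ne]3s²3p¹, Cl³⁺ [Ne]3s²3p².
Tabulated IE_4 (kJ/mol): S 4556, Al 11577, Na 9543, Cl 5159.
Overall IE_4 order: S < Cl < Na < Al.

Al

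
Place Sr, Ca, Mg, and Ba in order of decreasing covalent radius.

Mg is in period 3, group 2; Ca is in period 4, group 2; Sr is in period 5, group 2; Ba is in period 6, group 2.
Radius decreases left→right (rising Z_eff, same n) and increases top→bottom (higher n).
All are in group 2, so atomic radius increases down the group.
So from largest to smallest: Ba > Sr > Ca > Mg.

Ba > Sr > Ca > Mg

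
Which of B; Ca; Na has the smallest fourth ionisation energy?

Ca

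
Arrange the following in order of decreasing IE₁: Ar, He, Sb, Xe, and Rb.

He is in period 1, group 18; Ar is in period 3, group 18; Rb is in period 5, group 1; Sb is in period 5, group 15; Xe is in period 5, group 18.
Across a period the outer electron is held more tightly (higher IE₁); down a group it sits in a higher shell, more shielded, and comes off more easily.
Here both period and group differ, so the two effects have to be weighed against each other.
Sb > Rb: both are in period 5; the period trend gives Sb the larger value.
Xe > Sb: both are in period 5; the period trend gives Xe the larger value.
Ar > Xe: they share group 18; the group trend gives Ar the larger value.
He > Ar: they share group 18; the group trend gives He the larger value.
For reference (kJ/mol): He 2372, Ar 1521, Rb 403, Sb 831, Xe 1170.
So from highest to lowest: He > Ar > Xe > Sb > Rb.

He > Ar > Xe > Sb > Rb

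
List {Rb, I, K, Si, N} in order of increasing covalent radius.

N < Si < I < K < Rb

Across a period the added protons contract the valence shell; down a group each new principal shell makes the atom larger.
Here both period and group differ, so the two effects have to be weighed against each other.
Si > N: relative to N, both the across-period and down-group shifts push Si's atomic radius up.
I > Si: the two effects oppose for this pair; the down-group effect wins (133 vs 116 pm).
K > I: period and group pull opposite ways; the across-period shift dominates (196 vs 133 pm).
Rb > K: Rb sits below K in group 1, so the down-group effect alone puts Rb larger.
Tabulated atomic radius (pm): N 71, Si 116, K 196, Rb 210, I 133.
So from smallest to largest: N < Si < I < K < Rb.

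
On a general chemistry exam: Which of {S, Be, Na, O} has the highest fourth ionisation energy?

Be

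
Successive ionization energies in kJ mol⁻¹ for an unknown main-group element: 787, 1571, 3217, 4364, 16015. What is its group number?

Look for the largest jump between consecutive ionization energies: IE5/IE4 ≈ 3.7, far larger than any earlier ratio.
That jump marks the point where a core electron is being removed. So the atom has 4 valence electrons.
A main-group element with 4 valence electrons is in group 14.

Group 14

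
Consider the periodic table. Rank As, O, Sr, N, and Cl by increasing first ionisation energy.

Sr < As < Cl < O < N

N is in period 2, group 15; O is in period 2, group 16; Cl is in period 3, group 17; As is in period 4, group 15; Sr is in period 5, group 2.
Removing the outermost electron gets harder across a period and easier down a group.
Neither a single period nor a single group — weigh both effects.
As > Sr: relative to Sr, both the across-period and down-group shifts push As's first ionization energy up.
Cl > As: both effects reinforce here, so Cl is clearly the higher of the two.
O > Cl: period and group pull opposite ways; the down-group shift dominates (1314 vs 1251 kJ/mol).
N > O: this pair runs against the simple trend — see the exception note.
Note the exception: N has a higher first ionization energy than O, contrary to the simple trend — pairing an electron in O's 2p⁴ costs repulsion energy, so O ionizes more easily than half-filled N (2p³).
For reference (kJ/mol): N 1402, O 1314, Cl 1251, As 947, Sr 550.
So from lowest to highest: Sr < As < Cl < O < N.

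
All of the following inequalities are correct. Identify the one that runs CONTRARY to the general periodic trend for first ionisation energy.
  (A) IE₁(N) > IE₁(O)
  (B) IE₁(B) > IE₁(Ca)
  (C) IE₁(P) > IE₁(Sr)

The general trend: first ionisation energy increases across a period and decreases down a group.
(A) N (period 2, group 15) vs O (period 2, group 16): the stated order contradicts the simple trend.
(B) B (period 2, group 13) vs Ca (period 4, group 2): the stated order agrees with the simple trend.
(C) P (period 3, group 15) vs Sr (period 5, group 2): the stated order agrees with the simple trend.
The exception is (A): pairing an electron in O's 2p⁴ costs repulsion energy, so O ionizes more easily than half-filled N (2p³).

(A)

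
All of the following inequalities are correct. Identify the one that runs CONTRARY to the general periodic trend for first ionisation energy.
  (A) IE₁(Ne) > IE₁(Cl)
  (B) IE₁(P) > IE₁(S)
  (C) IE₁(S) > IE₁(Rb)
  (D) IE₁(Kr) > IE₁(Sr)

The general trend: first ionisation energy increases across a period and decreases down a group.
(A) Ne (period 2, group 18) vs Cl (period 3, group 17): the stated order agrees with the simple trend.
(B) P (period 3, group 15) vs S (period 3, group 16): the stated order contradicts the simple trend.
(C) S (period 3, group 16) vs Rb (period 5, group 1): the stated order agrees with the simple trend.
(D) Kr (period 4, group 18) vs Sr (period 5, group 2): the stated order agrees with the simple trend.
The exception is (B): S (3p⁴) ionizes more easily than half-filled P (3p³) because the paired 3p electron in S is pushed out by e⁻–e⁻ repulsion.

(B)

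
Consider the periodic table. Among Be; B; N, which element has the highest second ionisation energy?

N

The second ionization energy removes an electron from the +1 ion. For each element: Be⁺ still has 1 valence electron; B⁺ still has 2 valence electrons; N⁺ still has 4 valence electrons.
All are still removing valence electrons, so compare the +1 ions as you would atoms: IE_2 generally rises across a period (higher Z_eff) and falls down a group (larger shell), subject to the usual subshell exceptions.
Valence configurations: Be⁺ [He]2s¹, B⁺ [He]2s², N⁺ [He]2s²2p².
Tabulated IE_2 (kJ/mol): Be 1757, B 2427, N 2856.
Hence IE_2: Be < B < N.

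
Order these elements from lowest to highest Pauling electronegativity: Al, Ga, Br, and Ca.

Ca < Al < Ga < Br

Al is in period 3, group 13; Ca is in period 4, group 2; Ga is in period 4, group 13; Br is in period 4, group 17.
EN rises left→right (higher Z_eff, smaller atoms) and falls top→bottom (larger, more shielded atoms).
These span different periods and groups, so the two trends combine.
Al > Ca: relative to Ca, both the across-period and down-group shifts push Al's electronegativity up.
Ga > Al: this pair runs against the simple trend — see the exception note.
Br > Ga: both are in period 4; the period trend gives Br the larger value.
Note the exception: Ga has a higher electronegativity than Al, contrary to the simple trend — poor shielding by filled d (and f) subshells raises the heavier element's effective nuclear charge more than the simple down-group trend predicts.
Approximate values (Pauling): Al 1.61, Ca 1.00, Ga 1.81, Br 2.96.
So from lowest to highest: Ca < Al < Ga < Br.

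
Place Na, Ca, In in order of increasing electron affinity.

Ca < In < Na

Na is in period 3, group 1; Ca is in period 4, group 2; In is in period 5, group 13.
Atoms with high Z_eff and room in the valence shell (especially the halogens) have the most exothermic electron affinities.
These sit on a diagonal, where the across-period and down-group effects partly cancel.
In > Ca: the two effects oppose for this pair; the across-period effect wins (29 vs 2 kJ/mol).
Na > In: the two effects oppose for this pair; the down-group effect wins (53 vs 29 kJ/mol).
Tabulated electron affinity (kJ/mol): Na 53, Ca 2, In 29.
So from lowest to highest: Ca < In < Na.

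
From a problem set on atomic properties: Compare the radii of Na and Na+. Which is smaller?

Na+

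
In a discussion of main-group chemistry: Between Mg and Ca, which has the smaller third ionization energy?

Ca

After 2 electrons have been removed, what remains? Mg²⁺ is the bare [Ne] core; Ca²⁺ is the bare [Ar] core.
All of these are removing an electron from a noble-gas core or deeper; the smaller core (lower principal quantum number) is held far more tightly, and within a period the higher nuclear charge binds the same core more tightly.
Approximate IE_3 values (kJ/mol): Mg 7733, Ca 4912.
Putting it together, IE_3: Ca < Mg.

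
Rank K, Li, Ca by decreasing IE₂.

IE_2 is the cost of taking one more electron from the +1 cation: K⁺ is the bare [Ar] core; Li⁺ is the bare [He] core; Ca⁺ still has 1 valence electron.
Breaking into a closed-shell core is much more expensive than removing a leftover valence electron — K and Li have the largest IE_2 here.
Tabulated IE_2 (kJ/mol): K 3052, Li 7298, Ca 1145.
Overall IE_2 order: Ca < K < Li.

Li > K > Ca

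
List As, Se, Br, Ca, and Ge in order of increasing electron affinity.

Ca, As, Ge, Se, Br

EA tends to increase across a period and decrease down a group, though the pattern is less regular than for IE or radius.
All lie in period 4; the across-period trend (electron affinity increases left to right) applies, with the exception below.
Note the exception: Ge has a higher electron affinity than As, contrary to the simple trend — adding an electron to As's half-filled 4p³ is unfavourable, so Ge (4p²) has the more exothermic EA.
Approximate values (kJ/mol): Ca 2, Ge 119, As 78, Se 195, Br 325.
So from lowest to highest: Ca < As < Ge < Se < Br.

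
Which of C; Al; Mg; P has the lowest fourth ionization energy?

After 3 electrons have been removed, what remains? C³⁺ still has 1 valence electron; Al³⁺ is the bare [Ne] core; Mg³⁺ is already 1 electron into the core; P³⁺ still has 2 valence electrons.
Pulling an electron out of a noble-gas core costs far more than removing a remaining valence electron, so Mg and Al sit at the high end of IE_4.
Valence configurations: C³⁺ [He]2s¹, P³⁺ [Ne]3s².
The numbers (kJ/mol): C 6223, Al 11577, Mg 10543, P 4964.
Putting it together, IE_4: P < C < Mg < Al.

P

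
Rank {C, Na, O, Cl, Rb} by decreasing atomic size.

Rb > Na > Cl > C > O

C is in period 2, group 14; O is in period 2, group 16; Na is in period 3, group 1; Cl is in period 3, group 17; Rb is in period 5, group 1.
Moving right in a period, electrons are added to the same shell under a stronger nuclear pull, so atoms get smaller; moving down, a new shell is opened and atoms get larger.
Neither a single period nor a single group — weigh both effects.
C > O: C lies to the left of O in period 2, so the across-period effect alone puts C larger.
Cl > C: the two effects oppose for this pair; the down-group effect wins (99 vs 75 pm).
Na > Cl: both are in period 3; the period trend gives Na the larger value.
Rb > Na: Rb sits below Na in group 1, so the down-group effect alone puts Rb larger.
Tabulated atomic radius (pm): C 75, O 63, Na 155, Cl 99, Rb 210.
So from largest to smallest: Rb > Na > Cl > C > O.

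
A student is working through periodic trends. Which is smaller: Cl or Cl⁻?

Cl

Forming Cl⁻ adds 1 electron to Cl. More electron–electron repulsion in the same shell, with unchanged nuclear charge, lets the cloud expand.
An anion is larger than its parent atom: Cl⁻ > Cl.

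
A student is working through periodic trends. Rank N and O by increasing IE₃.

N < O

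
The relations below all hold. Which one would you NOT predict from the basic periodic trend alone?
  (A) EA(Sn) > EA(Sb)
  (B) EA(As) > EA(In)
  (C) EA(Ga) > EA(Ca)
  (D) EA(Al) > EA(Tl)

The general trend: electron affinity increases across a period and decreases down a group.
(A) Sn (period 5, group 14) vs Sb (period 5, group 15): the stated order contradicts the simple trend.
(B) As (period 4, group 15) vs In (period 5, group 13): the stated order agrees with the simple trend.
(C) Ga (period 4, group 13) vs Ca (period 4, group 2): the stated order agrees with the simple trend.
(D) Al (period 3, group 13) vs Tl (period 6, group 13): the stated order agrees with the simple trend.
The exception is (A): adding an electron to Sb's half-filled 5p³ is unfavourable, so Sn has the more exothermic EA.

(A)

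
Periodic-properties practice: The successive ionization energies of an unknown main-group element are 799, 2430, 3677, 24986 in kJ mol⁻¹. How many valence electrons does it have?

3

Look for the largest jump between consecutive ionization energies: IE4/IE3 ≈ 6.8, far larger than any earlier ratio.
That jump marks the point where a core electron is being removed. So the atom has 3 valence electrons.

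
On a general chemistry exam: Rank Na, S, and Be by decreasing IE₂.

After 1 electron has been removed, what remains? Na⁺ is the bare [Ne] core; S⁺ still has 5 valence electrons; Be⁺ still has 1 valence electron.
Pulling an electron out of a noble-gas core costs far more than removing a remaining valence electron, so Na sits at the high end of IE_2.
Valence configurations: S⁺ [Ne]3s²3p³, Be⁺ [He]2s¹.
The numbers (kJ/mol): Na 4562, S 2252, Be 1757.
Hence IE_2: Be < S < Na.

Na > S > Be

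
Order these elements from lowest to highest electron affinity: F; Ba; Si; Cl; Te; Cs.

Ba < Cs < Si < Te < F < Cl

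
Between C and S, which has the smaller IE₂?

S

IE_2 is the cost of taking one more electron from the +1 cation: C⁺ still has 3 valence electrons; S⁺ still has 5 valence electrons.
All are still removing valence electrons, so compare the +1 ions as you would atoms: IE_2 generally rises across a period (higher Z_eff) and falls down a group (larger shell), subject to the usual subshell exceptions.
Valence configurations: C⁺ [He]2s²2p¹, S⁺ [Ne]3s²3p³.
Tabulated IE_2 (kJ/mol): C 2353, S 2252.
Putting it together, IE_2: S < C.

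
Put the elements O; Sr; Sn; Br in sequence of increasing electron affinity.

Sr, Sn, O, Br

Electron affinity generally becomes more exothermic across a period toward the halogens and less exothermic down a group.
These span different periods and groups, so the two trends combine.
Sn > Sr: both are in period 5; the period trend gives Sn the larger value.
O > Sn: both effects reinforce here, so O is clearly the higher of the two.
Br > O: period and group pull opposite ways; the across-period shift dominates (325 vs 141 kJ/mol).
Approximate values (kJ/mol): O 141, Br 325, Sr 5, Sn 107.
So from lowest to highest: Sr < Sn < O < Br.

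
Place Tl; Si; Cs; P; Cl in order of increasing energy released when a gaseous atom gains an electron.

Si is in period 3, group 14; P is in period 3, group 15; Cl is in period 3, group 17; Cs is in period 6, group 1; Tl is in period 6, group 13.
Atoms with high Z_eff and room in the valence shell (especially the halogens) have the most exothermic electron affinities.
Here both period and group differ, so the two effects have to be weighed against each other.
Cs > Tl: this pair runs against the simple trend — see the exception note.
P > Cs: relative to Cs, both the across-period and down-group shifts push P's electron affinity up.
Si > P: this pair runs against the simple trend — see the exception note.
Cl > Si: Cl lies to the right of Si in period 3, so the across-period effect alone puts Cl higher.
Note the exception: Cs has a higher electron affinity than Tl, contrary to the simple trend — Tl's ns²np¹ configuration gives only a small electron affinity — the sparsely filled np subshell binds an added electron weakly.
Note the exception: Si has a higher electron affinity than P, contrary to the simple trend — adding an electron to P's half-filled 3p³ is unfavourable, so Si (3p²) has the more exothermic EA.
Tabulated electron affinity (kJ/mol): Si 134, P 72, Cl 349, Cs 46, Tl 19.
So from lowest to highest: Tl < Cs < P < Si < Cl.

Tl < Cs < P < Si < Cl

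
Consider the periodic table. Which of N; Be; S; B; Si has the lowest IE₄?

Consider each +3 ion: N³⁺ still has 2 valence electrons; Be³⁺ is already 1 electron into the core; S³⁺ still has 3 valence electrons; B³⁺ is the bare [He] core; Si³⁺ still has 1 valence electron.
Breaking into a closed-shell core is much more expensive than removing a leftover valence electron — Be and B have the largest IE_4 here.
Valence configurations: N³⁺ [He]2s², S³⁺ [Ne]3s²3p¹, Si³⁺ [Ne]3s¹.
The numbers (kJ/mol): N 7475, Be 21007, S 4556, B 25026, Si 4356.
So the fourth ionization energies run Si < S < N < Be < B.

Si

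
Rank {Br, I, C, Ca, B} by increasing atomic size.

C < B < Br < I < Ca

B is in period 2, group 13; C is in period 2, group 14; Ca is in period 4, group 2; Br is in period 4, group 17; I is in period 5, group 17.
Moving right in a period, electrons are added to the same shell under a stronger nuclear pull, so atoms get smaller; moving down, a new shell is opened and atoms get larger.
These span different periods and groups, so the two trends combine.
B > C: B lies to the left of C in period 2, so the across-period effect alone puts B larger.
Br > B: the two effects oppose for this pair; the down-group effect wins (114 vs 85 pm).
I > Br: they share group 17; the group trend gives I the larger value.
Ca > I: the two effects oppose for this pair; the across-period effect wins (171 vs 133 pm).
Approximate values (pm): B 85, C 75, Ca 171, Br 114, I 133.
So from smallest to largest: C < B < Br < I < Ca.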